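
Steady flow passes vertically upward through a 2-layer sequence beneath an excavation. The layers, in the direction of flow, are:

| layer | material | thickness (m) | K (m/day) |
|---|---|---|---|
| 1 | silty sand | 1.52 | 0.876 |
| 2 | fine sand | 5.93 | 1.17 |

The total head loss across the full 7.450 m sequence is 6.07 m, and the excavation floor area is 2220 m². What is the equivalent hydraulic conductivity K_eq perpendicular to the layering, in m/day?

Flow is perpendicular to layering, so the layers act in series and the equivalent K is the thickness-weighted harmonic mean.
Total thickness L = 1.52 + 5.93 = 7.450 m.
Σ(b_i/K_i) = 1.52/0.876 + 5.93/1.17 = 6.804 d.
K_eq = L / Σ(b_i/K_i) = 7.450 / 6.804 = 1.095 m/day.

1.10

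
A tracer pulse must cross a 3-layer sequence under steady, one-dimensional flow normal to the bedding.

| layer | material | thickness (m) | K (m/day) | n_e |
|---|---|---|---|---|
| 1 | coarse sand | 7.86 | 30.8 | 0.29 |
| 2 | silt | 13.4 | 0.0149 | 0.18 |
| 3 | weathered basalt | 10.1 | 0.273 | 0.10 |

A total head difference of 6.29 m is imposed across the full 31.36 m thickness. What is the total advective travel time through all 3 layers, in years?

With flow normal to the layers, continuity requires the same specific discharge q through every layer.
Σ(b_i/K_i) = 7.86/30.8 + 13.4/0.0149 + 10.1/0.273 = 936.6 d.
q = Δh / Σ(b_i/K_i) = 6.29 / 936.6 = 0.006716 m/day.
In each layer the seepage velocity is v_i = q/n_i, so the layer transit time is t_i = b_i·n_i / q:
  layer 1 (coarse sand): t_1 = 7.86 × 0.29 / 0.006716 = 339.4 d
  layer 2 (silt): t_2 = 13.4 × 0.18 / 0.006716 = 359.1 d
  layer 3 (weathered basalt): t_3 = 10.1 × 0.10 / 0.006716 = 150.4 d
Total t = Σ t_i = 848.9 days = 2.324 years.

2.32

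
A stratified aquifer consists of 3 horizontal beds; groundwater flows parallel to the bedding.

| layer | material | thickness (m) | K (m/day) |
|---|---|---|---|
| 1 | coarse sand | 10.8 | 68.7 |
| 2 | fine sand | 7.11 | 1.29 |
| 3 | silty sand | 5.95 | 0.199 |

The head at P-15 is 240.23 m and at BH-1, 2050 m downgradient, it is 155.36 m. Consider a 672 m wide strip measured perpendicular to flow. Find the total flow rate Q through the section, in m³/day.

20900

Flow is parallel to layering, so each bed carries its own Darcy discharge and the transmissivities add.
Σ(K_i·b_i) = 68.7×10.8 + 1.29×7.11 + 0.199×5.95 = 752.3 m²/day.
Hydraulic gradient i = (240.23 − 155.36) / 2050 = 84.87 / 2050 = 0.04140.
Q = Σ(K_i·b_i) · W · i = 752.3 × 672 × 0.04140 = 20930 m³/day.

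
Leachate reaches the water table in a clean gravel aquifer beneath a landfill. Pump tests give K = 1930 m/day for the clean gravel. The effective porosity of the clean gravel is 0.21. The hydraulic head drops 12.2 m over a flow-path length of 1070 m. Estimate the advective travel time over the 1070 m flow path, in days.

Hydraulic gradient i = Δh / L = 12.2 / 1070 = 0.01140.
Darcy flux q = K · i = 1930 × 0.01140 = 22.01 m/day.
Seepage velocity v = q / n_e = 22.01 / 0.21 = 104.8 m/day.
Travel time t = L / v = 1070 / 104.8 = 10.21 days.

10.2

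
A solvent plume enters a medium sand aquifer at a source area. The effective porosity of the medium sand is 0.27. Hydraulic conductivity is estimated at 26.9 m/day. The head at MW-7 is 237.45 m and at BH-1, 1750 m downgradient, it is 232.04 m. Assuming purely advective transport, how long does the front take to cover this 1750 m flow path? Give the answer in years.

15.6

Hydraulic gradient i = (237.45 − 232.04) / 1750 = 5.41 / 1750 = 0.003091.
Darcy flux q = K · i = 26.90 × 0.003091 = 0.08316 m/day.
Seepage velocity v = q / n_e = 0.08316 / 0.27 = 0.3080 m/day.
Travel time t = L / v = 1750 / 0.3080 = 5682 days = 15.56 years.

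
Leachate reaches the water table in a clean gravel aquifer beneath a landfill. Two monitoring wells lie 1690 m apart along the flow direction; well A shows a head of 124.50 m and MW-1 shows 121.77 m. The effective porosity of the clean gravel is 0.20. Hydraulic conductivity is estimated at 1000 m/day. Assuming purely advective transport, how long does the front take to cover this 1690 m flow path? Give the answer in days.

Hydraulic gradient i = (124.50 − 121.77) / 1690 = 2.73 / 1690 = 0.001615.
Darcy flux q = K · i = 1000 × 0.001615 = 1.615 m/day.
Seepage velocity v = q / n_e = 1.615 / 0.20 = 8.077 m/day.
Travel time t = L / v = 1690 / 8.077 = 209.2 days.

209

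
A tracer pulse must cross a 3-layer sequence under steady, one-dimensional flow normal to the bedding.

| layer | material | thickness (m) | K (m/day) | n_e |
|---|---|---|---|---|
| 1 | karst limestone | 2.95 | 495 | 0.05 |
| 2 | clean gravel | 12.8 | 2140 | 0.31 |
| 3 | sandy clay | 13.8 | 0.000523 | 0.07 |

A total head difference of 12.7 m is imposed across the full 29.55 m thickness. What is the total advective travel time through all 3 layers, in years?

28.9

With flow normal to the layers, continuity requires the same specific discharge q through every layer.
Σ(b_i/K_i) = 2.95/495 + 12.8/2140 + 13.8/0.000523 = 26386 d.
q = Δh / Σ(b_i/K_i) = 12.7 / 26386 = 0.0004813 m/day.
In each layer the seepage velocity is v_i = q/n_i, so the layer transit time is t_i = b_i·n_i / q:
  layer 1 (karst limestone): t_1 = 2.95 × 0.05 / 0.0004813 = 306.5 d
  layer 2 (clean gravel): t_2 = 12.8 × 0.31 / 0.0004813 = 8244 d
  layer 3 (sandy clay): t_3 = 13.8 × 0.07 / 0.0004813 = 2007 d
Total t = Σ t_i = 10558 days = 28.91 years.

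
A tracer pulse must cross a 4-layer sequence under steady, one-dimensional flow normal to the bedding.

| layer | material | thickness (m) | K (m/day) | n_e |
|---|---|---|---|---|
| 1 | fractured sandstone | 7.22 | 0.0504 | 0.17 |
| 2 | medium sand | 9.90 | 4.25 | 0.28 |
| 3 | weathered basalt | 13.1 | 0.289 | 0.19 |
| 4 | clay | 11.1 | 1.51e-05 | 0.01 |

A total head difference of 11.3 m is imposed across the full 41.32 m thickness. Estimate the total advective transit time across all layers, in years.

1180

With flow normal to the layers, continuity requires the same specific discharge q through every layer.
Σ(b_i/K_i) = 7.22/0.0504 + 9.90/4.25 + 13.1/0.289 + 11.1/1.51e-05 = 7.353e+05 d.
q = Δh / Σ(b_i/K_i) = 11.3 / 7.353e+05 = 1.537e-05 m/day.
In each layer the seepage velocity is v_i = q/n_i, so the layer transit time is t_i = b_i·n_i / q:
  layer 1 (fractured sandstone): t_1 = 7.22 × 0.17 / 1.537e-05 = 79867 d
  layer 2 (medium sand): t_2 = 9.90 × 0.28 / 1.537e-05 = 1.804e+05 d
  layer 3 (weathered basalt): t_3 = 13.1 × 0.19 / 1.537e-05 = 1.620e+05 d
  layer 4 (clay): t_4 = 11.1 × 0.01 / 1.537e-05 = 7223 d
Total t = Σ t_i = 4.294e+05 days = 1176 years.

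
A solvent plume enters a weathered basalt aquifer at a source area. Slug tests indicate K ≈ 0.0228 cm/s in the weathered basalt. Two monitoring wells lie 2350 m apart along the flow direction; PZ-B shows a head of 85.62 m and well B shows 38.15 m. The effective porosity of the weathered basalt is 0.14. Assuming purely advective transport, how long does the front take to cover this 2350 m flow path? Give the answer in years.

Convert K: 0.0228 cm/s × 864 = 19.70 m/day.
Hydraulic gradient i = (85.62 − 38.15) / 2350 = 47.47 / 2350 = 0.02020.
Darcy flux q = K · i = 19.70 × 0.02020 = 0.3979 m/day.
Seepage velocity v = q / n_e = 0.3979 / 0.14 = 2.842 m/day.
Travel time t = L / v = 2350 / 2.842 = 826.8 days = 2.264 years.

2.26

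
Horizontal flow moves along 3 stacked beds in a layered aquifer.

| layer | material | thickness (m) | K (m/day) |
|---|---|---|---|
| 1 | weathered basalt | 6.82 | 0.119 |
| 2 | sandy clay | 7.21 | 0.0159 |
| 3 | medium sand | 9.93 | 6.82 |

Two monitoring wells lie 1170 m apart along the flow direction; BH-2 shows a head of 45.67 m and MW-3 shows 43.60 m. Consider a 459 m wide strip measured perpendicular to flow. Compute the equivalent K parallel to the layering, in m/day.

2.87

Flow is parallel to layering, so each bed carries its own Darcy discharge and the transmissivities add.
Σ(K_i·b_i) = 0.119×6.82 + 0.0159×7.21 + 6.82×9.93 = 68.65 m²/day.
Total thickness b = 23.96 m, so K_eq = Σ(K_i·b_i)/b = 2.865 m/day.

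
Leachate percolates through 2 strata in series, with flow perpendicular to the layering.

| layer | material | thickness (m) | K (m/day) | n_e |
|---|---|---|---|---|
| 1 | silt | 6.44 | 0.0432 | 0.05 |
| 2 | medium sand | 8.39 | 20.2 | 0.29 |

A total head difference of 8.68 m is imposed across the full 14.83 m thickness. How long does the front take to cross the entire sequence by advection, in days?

With flow normal to the layers, continuity requires the same specific discharge q through every layer.
Σ(b_i/K_i) = 6.44/0.0432 + 8.39/20.2 = 149.5 d.
q = Δh / Σ(b_i/K_i) = 8.68 / 149.5 = 0.05806 m/day.
In each layer the seepage velocity is v_i = q/n_i, so the layer transit time is t_i = b_i·n_i / q:
  layer 1 (silt): t_1 = 6.44 × 0.05 / 0.05806 = 5.546 d
  layer 2 (medium sand): t_2 = 8.39 × 0.29 / 0.05806 = 41.90 d
Total t = Σ t_i = 47.45 days.

47.4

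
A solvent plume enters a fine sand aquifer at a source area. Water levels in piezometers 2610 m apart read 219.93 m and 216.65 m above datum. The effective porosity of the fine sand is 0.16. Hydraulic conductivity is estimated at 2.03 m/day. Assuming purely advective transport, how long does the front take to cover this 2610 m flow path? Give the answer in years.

448

Hydraulic gradient i = (219.93 − 216.65) / 2610 = 3.28 / 2610 = 0.001257.
Darcy flux q = K · i = 2.030 × 0.001257 = 0.002551 m/day.
Seepage velocity v = q / n_e = 0.002551 / 0.16 = 0.01594 m/day.
Travel time t = L / v = 2610 / 0.01594 = 1.637e+05 days = 448.2 years.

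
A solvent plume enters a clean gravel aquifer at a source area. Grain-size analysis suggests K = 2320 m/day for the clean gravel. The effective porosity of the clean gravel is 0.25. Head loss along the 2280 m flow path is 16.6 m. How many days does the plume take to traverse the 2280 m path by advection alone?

33.7

Hydraulic gradient i = Δh / L = 16.6 / 2280 = 0.007281.
Darcy flux q = K · i = 2320 × 0.007281 = 16.89 m/day.
Seepage velocity v = q / n_e = 16.89 / 0.25 = 67.56 m/day.
Travel time t = L / v = 2280 / 67.56 = 33.75 days.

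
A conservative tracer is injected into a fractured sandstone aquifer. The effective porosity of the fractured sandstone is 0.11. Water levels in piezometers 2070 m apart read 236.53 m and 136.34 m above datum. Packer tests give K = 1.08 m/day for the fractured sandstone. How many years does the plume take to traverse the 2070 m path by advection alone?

Hydraulic gradient i = (236.53 − 136.34) / 2070 = 100.19 / 2070 = 0.04840.
Darcy flux q = K · i = 1.080 × 0.04840 = 0.05227 m/day.
Seepage velocity v = q / n_e = 0.05227 / 0.11 = 0.4752 m/day.
Travel time t = L / v = 2070 / 0.4752 = 4356 days = 11.93 years.

11.9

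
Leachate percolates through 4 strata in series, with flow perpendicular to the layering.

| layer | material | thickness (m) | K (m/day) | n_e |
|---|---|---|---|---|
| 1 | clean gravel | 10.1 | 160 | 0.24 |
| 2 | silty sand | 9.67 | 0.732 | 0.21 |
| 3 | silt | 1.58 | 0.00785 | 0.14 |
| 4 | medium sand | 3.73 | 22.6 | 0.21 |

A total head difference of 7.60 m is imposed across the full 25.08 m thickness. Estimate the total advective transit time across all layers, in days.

154

With flow normal to the layers, continuity requires the same specific discharge q through every layer.
Σ(b_i/K_i) = 10.1/160 + 9.67/0.732 + 1.58/0.00785 + 3.73/22.6 = 214.7 d.
q = Δh / Σ(b_i/K_i) = 7.60 / 214.7 = 0.03540 m/day.
In each layer the seepage velocity is v_i = q/n_i, so the layer transit time is t_i = b_i·n_i / q:
  layer 1 (clean gravel): t_1 = 10.1 × 0.24 / 0.03540 = 68.48 d
  layer 2 (silty sand): t_2 = 9.67 × 0.21 / 0.03540 = 57.37 d
  layer 3 (silt): t_3 = 1.58 × 0.14 / 0.03540 = 6.249 d
  layer 4 (medium sand): t_4 = 3.73 × 0.21 / 0.03540 = 22.13 d
Total t = Σ t_i = 154.2 days.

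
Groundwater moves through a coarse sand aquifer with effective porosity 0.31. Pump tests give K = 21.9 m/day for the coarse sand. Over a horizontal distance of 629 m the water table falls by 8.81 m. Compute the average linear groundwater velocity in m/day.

Hydraulic gradient i = Δh / L = 8.81 / 629 = 0.01401.
Darcy flux q = K · i = 21.90 × 0.01401 = 0.3067 m/day.
Seepage velocity v = q / n_e = 0.3067 / 0.31 = 0.9895 m/day.

0.989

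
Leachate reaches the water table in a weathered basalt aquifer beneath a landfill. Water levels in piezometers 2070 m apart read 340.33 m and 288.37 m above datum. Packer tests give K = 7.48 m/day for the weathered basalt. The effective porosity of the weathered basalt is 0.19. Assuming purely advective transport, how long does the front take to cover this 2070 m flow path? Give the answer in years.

5.73

Hydraulic gradient i = (340.33 − 288.37) / 2070 = 51.96 / 2070 = 0.02510.
Darcy flux q = K · i = 7.480 × 0.02510 = 0.1878 m/day.
Seepage velocity v = q / n_e = 0.1878 / 0.19 = 0.9882 m/day.
Travel time t = L / v = 2070 / 0.9882 = 2095 days = 5.735 years.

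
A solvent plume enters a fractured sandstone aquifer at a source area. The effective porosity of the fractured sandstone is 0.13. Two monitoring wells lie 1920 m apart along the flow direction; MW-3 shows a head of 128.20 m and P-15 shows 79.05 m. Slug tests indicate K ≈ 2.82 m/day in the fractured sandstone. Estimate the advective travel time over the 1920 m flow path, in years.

Hydraulic gradient i = (128.20 − 79.05) / 1920 = 49.15 / 1920 = 0.02560.
Darcy flux q = K · i = 2.820 × 0.02560 = 0.07219 m/day.
Seepage velocity v = q / n_e = 0.07219 / 0.13 = 0.5553 m/day.
Travel time t = L / v = 1920 / 0.5553 = 3458 days = 9.466 years.

9.47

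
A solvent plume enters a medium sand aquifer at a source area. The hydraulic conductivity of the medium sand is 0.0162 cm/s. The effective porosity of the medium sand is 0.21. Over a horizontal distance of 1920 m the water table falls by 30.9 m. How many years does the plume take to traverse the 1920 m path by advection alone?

Convert K: 0.0162 cm/s × 864 = 14.00 m/day.
Hydraulic gradient i = Δh / L = 30.9 / 1920 = 0.01609.
Darcy flux q = K · i = 14.00 × 0.01609 = 0.2253 m/day.
Seepage velocity v = q / n_e = 0.2253 / 0.21 = 1.073 m/day.
Travel time t = L / v = 1920 / 1.073 = 1790 days = 4.901 years.

4.90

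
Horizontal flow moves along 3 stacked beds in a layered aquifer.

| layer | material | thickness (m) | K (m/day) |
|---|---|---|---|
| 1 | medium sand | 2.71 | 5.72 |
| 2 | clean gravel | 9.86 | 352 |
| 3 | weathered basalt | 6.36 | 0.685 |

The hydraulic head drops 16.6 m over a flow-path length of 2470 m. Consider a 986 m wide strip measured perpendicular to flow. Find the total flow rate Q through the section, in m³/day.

23100

Flow is parallel to layering, so each bed carries its own Darcy discharge and the transmissivities add.
Σ(K_i·b_i) = 5.72×2.71 + 352×9.86 + 0.685×6.36 = 3491 m²/day.
Hydraulic gradient i = Δh / L = 16.6 / 2470 = 0.006721.
Q = Σ(K_i·b_i) · W · i = 3491 × 986 × 0.006721 = 23131 m³/day.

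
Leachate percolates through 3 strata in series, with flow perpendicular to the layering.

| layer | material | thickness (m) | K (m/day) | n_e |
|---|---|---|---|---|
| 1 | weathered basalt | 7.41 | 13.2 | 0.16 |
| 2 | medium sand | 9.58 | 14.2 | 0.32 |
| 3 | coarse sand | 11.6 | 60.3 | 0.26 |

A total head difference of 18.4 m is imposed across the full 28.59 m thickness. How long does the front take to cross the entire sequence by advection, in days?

With flow normal to the layers, continuity requires the same specific discharge q through every layer.
Σ(b_i/K_i) = 7.41/13.2 + 9.58/14.2 + 11.6/60.3 = 1.428 d.
q = Δh / Σ(b_i/K_i) = 18.4 / 1.428 = 12.88 m/day.
In each layer the seepage velocity is v_i = q/n_i, so the layer transit time is t_i = b_i·n_i / q:
  layer 1 (weathered basalt): t_1 = 7.41 × 0.16 / 12.88 = 0.09204 d
  layer 2 (medium sand): t_2 = 9.58 × 0.32 / 12.88 = 0.2380 d
  layer 3 (coarse sand): t_3 = 11.6 × 0.26 / 12.88 = 0.2341 d
Total t = Σ t_i = 0.5641 days.

0.564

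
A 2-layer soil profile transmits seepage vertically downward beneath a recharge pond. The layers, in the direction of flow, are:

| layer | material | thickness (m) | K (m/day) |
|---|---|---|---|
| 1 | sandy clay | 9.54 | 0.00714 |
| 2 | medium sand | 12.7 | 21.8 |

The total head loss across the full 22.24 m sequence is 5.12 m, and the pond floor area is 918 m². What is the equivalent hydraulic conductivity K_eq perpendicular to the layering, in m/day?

0.0166

Flow is perpendicular to layering, so the layers act in series and the equivalent K is the thickness-weighted harmonic mean.
Total thickness L = 9.54 + 12.7 = 22.24 m.
Σ(b_i/K_i) = 9.54/0.00714 + 12.7/21.8 = 1337 d.
K_eq = L / Σ(b_i/K_i) = 22.24 / 1337 = 0.01664 m/day.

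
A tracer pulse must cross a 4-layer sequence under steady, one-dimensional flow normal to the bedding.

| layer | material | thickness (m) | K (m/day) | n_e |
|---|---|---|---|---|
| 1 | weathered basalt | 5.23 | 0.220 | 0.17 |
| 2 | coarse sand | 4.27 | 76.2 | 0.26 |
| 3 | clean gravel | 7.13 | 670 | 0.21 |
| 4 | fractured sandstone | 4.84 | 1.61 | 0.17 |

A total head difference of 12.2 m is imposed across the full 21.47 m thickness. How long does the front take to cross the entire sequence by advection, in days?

9.50

With flow normal to the layers, continuity requires the same specific discharge q through every layer.
Σ(b_i/K_i) = 5.23/0.220 + 4.27/76.2 + 7.13/670 + 4.84/1.61 = 26.85 d.
q = Δh / Σ(b_i/K_i) = 12.2 / 26.85 = 0.4545 m/day.
In each layer the seepage velocity is v_i = q/n_i, so the layer transit time is t_i = b_i·n_i / q:
  layer 1 (weathered basalt): t_1 = 5.23 × 0.17 / 0.4545 = 1.956 d
  layer 2 (coarse sand): t_2 = 4.27 × 0.26 / 0.4545 = 2.443 d
  layer 3 (clean gravel): t_3 = 7.13 × 0.21 / 0.4545 = 3.295 d
  layer 4 (fractured sandstone): t_4 = 4.84 × 0.17 / 0.4545 = 1.811 d
Total t = Σ t_i = 9.505 days.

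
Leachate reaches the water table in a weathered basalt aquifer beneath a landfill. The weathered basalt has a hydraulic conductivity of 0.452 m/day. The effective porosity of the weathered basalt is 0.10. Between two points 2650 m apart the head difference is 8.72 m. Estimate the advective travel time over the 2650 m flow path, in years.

488

Hydraulic gradient i = Δh / L = 8.72 / 2650 = 0.003291.
Darcy flux q = K · i = 0.4520 × 0.003291 = 0.001487 m/day.
Seepage velocity v = q / n_e = 0.001487 / 0.10 = 0.01487 m/day.
Travel time t = L / v = 2650 / 0.01487 = 1.782e+05 days = 487.8 years.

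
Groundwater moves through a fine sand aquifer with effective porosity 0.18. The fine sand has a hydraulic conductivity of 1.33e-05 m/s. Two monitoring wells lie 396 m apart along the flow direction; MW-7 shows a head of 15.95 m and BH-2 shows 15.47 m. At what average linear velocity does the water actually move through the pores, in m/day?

0.00774

Convert K: 1.33e-05 m/s × 86400 = 1.149 m/day.
Hydraulic gradient i = (15.95 − 15.47) / 396 = 0.48 / 396 = 0.001212.
Darcy flux q = K · i = 1.149 × 0.001212 = 0.001393 m/day.
Seepage velocity v = q / n_e = 0.001393 / 0.18 = 0.007738 m/day.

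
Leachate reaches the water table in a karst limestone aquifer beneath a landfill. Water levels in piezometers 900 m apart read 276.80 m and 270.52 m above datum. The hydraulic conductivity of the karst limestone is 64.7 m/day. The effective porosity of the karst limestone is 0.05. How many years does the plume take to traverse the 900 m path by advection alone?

0.273

Hydraulic gradient i = (276.80 − 270.52) / 900 = 6.28 / 900 = 0.006978.
Darcy flux q = K · i = 64.70 × 0.006978 = 0.4515 m/day.
Seepage velocity v = q / n_e = 0.4515 / 0.05 = 9.029 m/day.
Travel time t = L / v = 900 / 9.029 = 99.68 days = 0.2729 years.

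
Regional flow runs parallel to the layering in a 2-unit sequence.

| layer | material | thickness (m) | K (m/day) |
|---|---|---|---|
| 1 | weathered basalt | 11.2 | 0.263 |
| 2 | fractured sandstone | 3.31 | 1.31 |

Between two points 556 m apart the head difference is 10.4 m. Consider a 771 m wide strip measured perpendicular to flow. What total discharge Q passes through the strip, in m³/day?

Flow is parallel to layering, so each bed carries its own Darcy discharge and the transmissivities add.
Σ(K_i·b_i) = 0.263×11.2 + 1.31×3.31 = 7.282 m²/day.
Hydraulic gradient i = Δh / L = 10.4 / 556 = 0.01871.
Q = Σ(K_i·b_i) · W · i = 7.282 × 771 × 0.01871 = 105.0 m³/day.

105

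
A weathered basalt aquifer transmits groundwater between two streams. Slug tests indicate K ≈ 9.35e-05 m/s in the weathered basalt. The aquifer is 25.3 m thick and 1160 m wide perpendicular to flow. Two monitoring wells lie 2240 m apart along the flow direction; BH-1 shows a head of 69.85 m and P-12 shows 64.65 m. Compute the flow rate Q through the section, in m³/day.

550

Convert K: 9.35e-05 m/s × 86400 = 8.078 m/day.
Cross-sectional area A = 1160 × 25.3 = 29348 m².
Hydraulic gradient i = (69.85 − 64.65) / 2240 = 5.2 / 2240 = 0.002321.
Darcy's law: Q = K · A · i = 8.078 × 29348 × 0.002321 = 550.4 m³/day.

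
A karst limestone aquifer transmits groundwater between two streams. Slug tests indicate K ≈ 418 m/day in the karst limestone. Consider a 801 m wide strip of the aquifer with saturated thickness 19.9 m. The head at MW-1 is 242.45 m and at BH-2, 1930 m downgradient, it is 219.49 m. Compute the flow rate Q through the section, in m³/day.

Cross-sectional area A = 801 × 19.9 = 15940 m².
Hydraulic gradient i = (242.45 − 219.49) / 1930 = 22.96 / 1930 = 0.01190.
Darcy's law: Q = K · A · i = 418.0 × 15940 × 0.01190 = 79264 m³/day.

79300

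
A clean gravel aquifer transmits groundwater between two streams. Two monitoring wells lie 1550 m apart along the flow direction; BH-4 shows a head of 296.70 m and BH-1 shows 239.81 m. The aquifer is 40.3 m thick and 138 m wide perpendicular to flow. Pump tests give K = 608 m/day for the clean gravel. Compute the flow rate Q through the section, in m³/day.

Cross-sectional area A = 138 × 40.3 = 5561 m².
Hydraulic gradient i = (296.70 − 239.81) / 1550 = 56.89 / 1550 = 0.03670.
Darcy's law: Q = K · A · i = 608.0 × 5561 × 0.03670 = 1.241e+05 m³/day.

124000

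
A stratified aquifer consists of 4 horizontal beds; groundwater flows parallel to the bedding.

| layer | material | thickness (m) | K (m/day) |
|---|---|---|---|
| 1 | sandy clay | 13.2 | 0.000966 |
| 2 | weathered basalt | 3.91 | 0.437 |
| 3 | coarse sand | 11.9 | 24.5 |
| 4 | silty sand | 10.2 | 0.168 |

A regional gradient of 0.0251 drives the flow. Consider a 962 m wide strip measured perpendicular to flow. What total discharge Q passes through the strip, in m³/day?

Flow is parallel to layering, so each bed carries its own Darcy discharge and the transmissivities add.
Σ(K_i·b_i) = 0.000966×13.2 + 0.437×3.91 + 24.5×11.9 + 0.168×10.2 = 295.0 m²/day.
Hydraulic gradient i = 0.0251.
Q = Σ(K_i·b_i) · W · i = 295.0 × 962 × 0.02510 = 7123 m³/day.

7120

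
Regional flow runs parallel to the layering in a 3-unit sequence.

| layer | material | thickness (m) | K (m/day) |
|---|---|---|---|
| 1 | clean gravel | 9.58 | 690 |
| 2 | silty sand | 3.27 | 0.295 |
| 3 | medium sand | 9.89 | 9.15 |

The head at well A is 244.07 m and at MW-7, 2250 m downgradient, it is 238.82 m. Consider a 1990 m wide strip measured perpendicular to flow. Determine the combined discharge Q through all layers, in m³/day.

31100

Flow is parallel to layering, so each bed carries its own Darcy discharge and the transmissivities add.
Σ(K_i·b_i) = 690×9.58 + 0.295×3.27 + 9.15×9.89 = 6702 m²/day.
Hydraulic gradient i = (244.07 − 238.82) / 2250 = 5.25 / 2250 = 0.002333.
Q = Σ(K_i·b_i) · W · i = 6702 × 1990 × 0.002333 = 31118 m³/day.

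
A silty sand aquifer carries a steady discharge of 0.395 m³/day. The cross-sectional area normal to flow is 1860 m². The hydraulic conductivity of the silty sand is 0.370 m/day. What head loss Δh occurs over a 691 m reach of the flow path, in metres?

0.397

From Q = K·A·i, i = Q / (K·A) = 0.395 / (0.3700 × 1860) = 0.0005740.
Head loss Δh = i · L = 0.0005740 × 691 = 0.3966 m.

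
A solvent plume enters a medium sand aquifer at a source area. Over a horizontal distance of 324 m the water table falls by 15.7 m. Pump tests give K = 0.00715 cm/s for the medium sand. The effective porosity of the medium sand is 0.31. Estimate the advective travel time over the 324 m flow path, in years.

Convert K: 0.00715 cm/s × 864 = 6.178 m/day.
Hydraulic gradient i = Δh / L = 15.7 / 324 = 0.04846.
Darcy flux q = K · i = 6.178 × 0.04846 = 0.2993 m/day.
Seepage velocity v = q / n_e = 0.2993 / 0.31 = 0.9656 m/day.
Travel time t = L / v = 324 / 0.9656 = 335.5 days = 0.9186 years.

0.919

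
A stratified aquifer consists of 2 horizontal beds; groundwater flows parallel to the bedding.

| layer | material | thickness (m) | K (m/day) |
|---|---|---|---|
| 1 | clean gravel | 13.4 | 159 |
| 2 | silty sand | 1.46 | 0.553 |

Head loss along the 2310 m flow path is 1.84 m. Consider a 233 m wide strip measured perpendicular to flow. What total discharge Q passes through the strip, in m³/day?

Flow is parallel to layering, so each bed carries its own Darcy discharge and the transmissivities add.
Σ(K_i·b_i) = 159×13.4 + 0.553×1.46 = 2131 m²/day.
Hydraulic gradient i = Δh / L = 1.84 / 2310 = 0.0007965.
Q = Σ(K_i·b_i) · W · i = 2131 × 233 × 0.0007965 = 395.6 m³/day.

396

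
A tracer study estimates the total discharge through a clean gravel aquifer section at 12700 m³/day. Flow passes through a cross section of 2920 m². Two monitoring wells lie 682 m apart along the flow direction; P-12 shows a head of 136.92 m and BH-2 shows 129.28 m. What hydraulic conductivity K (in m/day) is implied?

Hydraulic gradient i = (136.92 − 129.28) / 682 = 7.64 / 682 = 0.01120.
From Q = K·A·i, K = Q / (A·i) = 12700 / (2920 × 0.01120) = 388.3 m/day.

388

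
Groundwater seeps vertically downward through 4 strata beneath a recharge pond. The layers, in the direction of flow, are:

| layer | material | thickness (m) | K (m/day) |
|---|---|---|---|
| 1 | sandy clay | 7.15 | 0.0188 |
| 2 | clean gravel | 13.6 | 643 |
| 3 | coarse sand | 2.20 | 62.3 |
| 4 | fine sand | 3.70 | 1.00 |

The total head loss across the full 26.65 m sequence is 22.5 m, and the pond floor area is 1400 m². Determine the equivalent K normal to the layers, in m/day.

0.0694

Flow is perpendicular to layering, so the layers act in series and the equivalent K is the thickness-weighted harmonic mean.
Total thickness L = 7.15 + 13.6 + 2.20 + 3.70 = 26.65 m.
Σ(b_i/K_i) = 7.15/0.0188 + 13.6/643 + 2.20/62.3 + 3.70/1.00 = 384.1 d.
K_eq = L / Σ(b_i/K_i) = 26.65 / 384.1 = 0.06939 m/day.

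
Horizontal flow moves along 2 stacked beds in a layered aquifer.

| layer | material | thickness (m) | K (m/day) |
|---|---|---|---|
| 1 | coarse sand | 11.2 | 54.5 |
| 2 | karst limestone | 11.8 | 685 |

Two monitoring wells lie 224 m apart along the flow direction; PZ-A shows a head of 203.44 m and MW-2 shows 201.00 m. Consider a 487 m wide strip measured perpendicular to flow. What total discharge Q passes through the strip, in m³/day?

46100

Flow is parallel to layering, so each bed carries its own Darcy discharge and the transmissivities add.
Σ(K_i·b_i) = 54.5×11.2 + 685×11.8 = 8693 m²/day.
Hydraulic gradient i = (203.44 − 201.00) / 224 = 2.44 / 224 = 0.01089.
Q = Σ(K_i·b_i) · W · i = 8693 × 487 × 0.01089 = 46117 m³/day.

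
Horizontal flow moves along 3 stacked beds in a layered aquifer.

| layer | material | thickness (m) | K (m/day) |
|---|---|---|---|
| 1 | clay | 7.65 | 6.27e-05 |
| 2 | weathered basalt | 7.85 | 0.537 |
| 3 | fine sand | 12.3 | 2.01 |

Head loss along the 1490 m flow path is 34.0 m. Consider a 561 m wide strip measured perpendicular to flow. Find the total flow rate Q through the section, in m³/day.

370

Flow is parallel to layering, so each bed carries its own Darcy discharge and the transmissivities add.
Σ(K_i·b_i) = 6.27e-05×7.65 + 0.537×7.85 + 2.01×12.3 = 28.94 m²/day.
Hydraulic gradient i = Δh / L = 34.0 / 1490 = 0.02282.
Q = Σ(K_i·b_i) · W · i = 28.94 × 561 × 0.02282 = 370.5 m³/day.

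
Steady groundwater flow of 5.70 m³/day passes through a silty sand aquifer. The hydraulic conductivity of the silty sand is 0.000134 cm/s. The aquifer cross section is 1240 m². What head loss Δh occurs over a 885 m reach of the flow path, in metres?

Convert K: 0.000134 cm/s × 864 = 0.1158 m/day.
From Q = K·A·i, i = Q / (K·A) = 5.70 / (0.1158 × 1240) = 0.03970.
Head loss Δh = i · L = 0.03970 × 885 = 35.14 m.

35.1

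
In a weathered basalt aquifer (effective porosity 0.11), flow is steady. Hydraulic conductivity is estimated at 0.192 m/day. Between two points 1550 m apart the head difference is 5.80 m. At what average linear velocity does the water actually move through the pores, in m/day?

Hydraulic gradient i = Δh / L = 5.80 / 1550 = 0.003742.
Darcy flux q = K · i = 0.1920 × 0.003742 = 0.0007185 m/day.
Seepage velocity v = q / n_e = 0.0007185 / 0.11 = 0.006531 m/day.

0.00653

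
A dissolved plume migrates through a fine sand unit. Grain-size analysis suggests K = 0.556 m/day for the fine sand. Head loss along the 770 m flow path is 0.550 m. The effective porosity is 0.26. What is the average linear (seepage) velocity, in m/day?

0.00153

Hydraulic gradient i = Δh / L = 0.550 / 770 = 0.0007143.
Darcy flux q = K · i = 0.5560 × 0.0007143 = 0.0003971 m/day.
Seepage velocity v = q / n_e = 0.0003971 / 0.26 = 0.001527 m/day.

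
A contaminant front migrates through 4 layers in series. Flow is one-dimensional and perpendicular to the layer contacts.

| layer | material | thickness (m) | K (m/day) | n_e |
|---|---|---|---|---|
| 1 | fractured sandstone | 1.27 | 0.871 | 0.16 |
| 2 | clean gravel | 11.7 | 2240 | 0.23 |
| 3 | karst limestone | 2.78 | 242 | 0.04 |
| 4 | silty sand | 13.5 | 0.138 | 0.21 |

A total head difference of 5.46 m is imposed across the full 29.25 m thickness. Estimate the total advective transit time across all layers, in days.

106

With flow normal to the layers, continuity requires the same specific discharge q through every layer.
Σ(b_i/K_i) = 1.27/0.871 + 11.7/2240 + 2.78/242 + 13.5/0.138 = 99.30 d.
q = Δh / Σ(b_i/K_i) = 5.46 / 99.30 = 0.05498 m/day.
In each layer the seepage velocity is v_i = q/n_i, so the layer transit time is t_i = b_i·n_i / q:
  layer 1 (fractured sandstone): t_1 = 1.27 × 0.16 / 0.05498 = 3.696 d
  layer 2 (clean gravel): t_2 = 11.7 × 0.23 / 0.05498 = 48.94 d
  layer 3 (karst limestone): t_3 = 2.78 × 0.04 / 0.05498 = 2.022 d
  layer 4 (silty sand): t_4 = 13.5 × 0.21 / 0.05498 = 51.56 d
Total t = Σ t_i = 106.2 days.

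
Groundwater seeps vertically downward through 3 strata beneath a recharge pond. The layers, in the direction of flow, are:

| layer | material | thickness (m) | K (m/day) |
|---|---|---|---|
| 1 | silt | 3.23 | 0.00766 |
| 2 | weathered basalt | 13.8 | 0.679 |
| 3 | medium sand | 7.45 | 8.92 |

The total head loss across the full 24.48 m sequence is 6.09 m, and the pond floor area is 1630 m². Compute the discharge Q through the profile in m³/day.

22.4

Flow is perpendicular to layering, so the layers act in series and the equivalent K is the thickness-weighted harmonic mean.
Total thickness L = 3.23 + 13.8 + 7.45 = 24.48 m.
Σ(b_i/K_i) = 3.23/0.00766 + 13.8/0.679 + 7.45/8.92 = 442.8 d.
K_eq = L / Σ(b_i/K_i) = 24.48 / 442.8 = 0.05528 m/day.
Q = K_eq · A · (Δh/L) = 0.05528 × 1630 × (6.09/24.48) = 22.42 m³/day.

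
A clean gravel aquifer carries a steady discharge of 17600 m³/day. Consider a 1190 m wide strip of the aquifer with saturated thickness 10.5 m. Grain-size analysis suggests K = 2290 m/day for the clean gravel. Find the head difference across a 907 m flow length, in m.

0.558

Cross-sectional area A = 1190 × 10.5 = 12495 m².
From Q = K·A·i, i = Q / (K·A) = 17600 / (2290 × 12495) = 0.0006151.
Head loss Δh = i · L = 0.0006151 × 907 = 0.5579 m.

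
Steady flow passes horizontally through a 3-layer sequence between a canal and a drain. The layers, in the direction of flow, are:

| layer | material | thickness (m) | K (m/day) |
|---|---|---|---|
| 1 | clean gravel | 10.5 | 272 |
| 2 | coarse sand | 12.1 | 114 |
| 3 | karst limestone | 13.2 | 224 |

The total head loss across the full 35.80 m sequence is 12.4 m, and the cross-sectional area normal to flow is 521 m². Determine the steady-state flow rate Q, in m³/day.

31700

Flow is perpendicular to layering, so the layers act in series and the equivalent K is the thickness-weighted harmonic mean.
Total thickness L = 10.5 + 12.1 + 13.2 = 35.80 m.
Σ(b_i/K_i) = 10.5/272 + 12.1/114 + 13.2/224 = 0.2037 d.
K_eq = L / Σ(b_i/K_i) = 35.80 / 0.2037 = 175.8 m/day.
Q = K_eq · A · (Δh/L) = 175.8 × 521 × (12.4/35.80) = 31720 m³/day.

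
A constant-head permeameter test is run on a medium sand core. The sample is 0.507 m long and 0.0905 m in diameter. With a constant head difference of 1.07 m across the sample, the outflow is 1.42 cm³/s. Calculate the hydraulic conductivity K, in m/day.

9.04

Cross-sectional area A = π·(d/2)² = π × (0.0905/2)² = 0.006433 m².
Convert discharge: 1.42 cm³/s = 1.420e-06 m³/s.
Darcy's law rearranged: K = Q·L / (A·Δh) = 1.420e-06 × 0.507 / (0.006433 × 1.07) = 0.0001046 m/s = 9.037 m/day.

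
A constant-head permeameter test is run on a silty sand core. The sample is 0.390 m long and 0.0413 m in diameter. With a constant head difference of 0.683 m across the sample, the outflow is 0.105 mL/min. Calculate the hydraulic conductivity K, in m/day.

Cross-sectional area A = π·(d/2)² = π × (0.0413/2)² = 0.001340 m².
Convert discharge: 0.105 mL/min = 1.750e-09 m³/s.
Darcy's law rearranged: K = Q·L / (A·Δh) = 1.750e-09 × 0.390 / (0.001340 × 0.683) = 7.459e-07 m/s = 0.06445 m/day.

0.0644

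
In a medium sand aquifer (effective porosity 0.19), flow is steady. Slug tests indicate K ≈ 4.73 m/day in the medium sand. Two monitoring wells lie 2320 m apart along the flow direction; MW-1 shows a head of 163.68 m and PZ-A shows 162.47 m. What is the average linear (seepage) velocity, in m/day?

0.0130

Hydraulic gradient i = (163.68 − 162.47) / 2320 = 1.21 / 2320 = 0.0005216.
Darcy flux q = K · i = 4.730 × 0.0005216 = 0.002467 m/day.
Seepage velocity v = q / n_e = 0.002467 / 0.19 = 0.01298 m/day.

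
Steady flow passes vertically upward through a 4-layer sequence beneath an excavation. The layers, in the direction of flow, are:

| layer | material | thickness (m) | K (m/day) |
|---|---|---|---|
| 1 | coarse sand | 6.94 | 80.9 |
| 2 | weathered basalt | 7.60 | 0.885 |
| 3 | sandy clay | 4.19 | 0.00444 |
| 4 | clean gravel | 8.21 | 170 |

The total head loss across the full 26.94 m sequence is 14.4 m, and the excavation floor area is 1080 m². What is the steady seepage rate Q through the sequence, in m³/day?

16.3

Flow is perpendicular to layering, so the layers act in series and the equivalent K is the thickness-weighted harmonic mean.
Total thickness L = 6.94 + 7.60 + 4.19 + 8.21 = 26.94 m.
Σ(b_i/K_i) = 6.94/80.9 + 7.60/0.885 + 4.19/0.00444 + 8.21/170 = 952.4 d.
K_eq = L / Σ(b_i/K_i) = 26.94 / 952.4 = 0.02829 m/day.
Q = K_eq · A · (Δh/L) = 0.02829 × 1080 × (14.4/26.94) = 16.33 m³/day.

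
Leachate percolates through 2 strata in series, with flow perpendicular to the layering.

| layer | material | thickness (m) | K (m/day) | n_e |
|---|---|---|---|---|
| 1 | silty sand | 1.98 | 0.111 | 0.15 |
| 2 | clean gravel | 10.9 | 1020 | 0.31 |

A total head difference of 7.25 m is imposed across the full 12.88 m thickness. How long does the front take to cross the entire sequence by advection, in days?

9.05

With flow normal to the layers, continuity requires the same specific discharge q through every layer.
Σ(b_i/K_i) = 1.98/0.111 + 10.9/1020 = 17.85 d.
q = Δh / Σ(b_i/K_i) = 7.25 / 17.85 = 0.4062 m/day.
In each layer the seepage velocity is v_i = q/n_i, so the layer transit time is t_i = b_i·n_i / q:
  layer 1 (silty sand): t_1 = 1.98 × 0.15 / 0.4062 = 0.7312 d
  layer 2 (clean gravel): t_2 = 10.9 × 0.31 / 0.4062 = 8.319 d
Total t = Σ t_i = 9.050 days.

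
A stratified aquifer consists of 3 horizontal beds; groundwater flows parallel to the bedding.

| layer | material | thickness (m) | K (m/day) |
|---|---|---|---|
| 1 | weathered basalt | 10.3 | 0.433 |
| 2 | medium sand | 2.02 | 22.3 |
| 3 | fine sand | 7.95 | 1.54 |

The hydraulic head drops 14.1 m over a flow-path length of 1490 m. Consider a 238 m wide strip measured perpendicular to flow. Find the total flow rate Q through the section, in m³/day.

Flow is parallel to layering, so each bed carries its own Darcy discharge and the transmissivities add.
Σ(K_i·b_i) = 0.433×10.3 + 22.3×2.02 + 1.54×7.95 = 61.75 m²/day.
Hydraulic gradient i = Δh / L = 14.1 / 1490 = 0.009463.
Q = Σ(K_i·b_i) · W · i = 61.75 × 238 × 0.009463 = 139.1 m³/day.

139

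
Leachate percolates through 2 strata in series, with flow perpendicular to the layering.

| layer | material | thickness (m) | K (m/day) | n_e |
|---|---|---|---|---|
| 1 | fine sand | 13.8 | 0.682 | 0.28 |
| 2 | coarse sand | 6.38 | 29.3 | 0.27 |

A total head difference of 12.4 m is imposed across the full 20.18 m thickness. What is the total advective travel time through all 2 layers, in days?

With flow normal to the layers, continuity requires the same specific discharge q through every layer.
Σ(b_i/K_i) = 13.8/0.682 + 6.38/29.3 = 20.45 d.
q = Δh / Σ(b_i/K_i) = 12.4 / 20.45 = 0.6063 m/day.
In each layer the seepage velocity is v_i = q/n_i, so the layer transit time is t_i = b_i·n_i / q:
  layer 1 (fine sand): t_1 = 13.8 × 0.28 / 0.6063 = 6.373 d
  layer 2 (coarse sand): t_2 = 6.38 × 0.27 / 0.6063 = 2.841 d
Total t = Σ t_i = 9.214 days.

9.21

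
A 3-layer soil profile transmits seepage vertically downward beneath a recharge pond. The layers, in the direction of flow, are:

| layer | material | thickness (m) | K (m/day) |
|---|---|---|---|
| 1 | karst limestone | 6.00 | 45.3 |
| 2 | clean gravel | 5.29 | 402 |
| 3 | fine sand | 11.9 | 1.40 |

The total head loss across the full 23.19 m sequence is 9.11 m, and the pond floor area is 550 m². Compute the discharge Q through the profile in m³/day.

Flow is perpendicular to layering, so the layers act in series and the equivalent K is the thickness-weighted harmonic mean.
Total thickness L = 6.00 + 5.29 + 11.9 = 23.19 m.
Σ(b_i/K_i) = 6.00/45.3 + 5.29/402 + 11.9/1.40 = 8.646 d.
K_eq = L / Σ(b_i/K_i) = 23.19 / 8.646 = 2.682 m/day.
Q = K_eq · A · (Δh/L) = 2.682 × 550 × (9.11/23.19) = 579.5 m³/day.

580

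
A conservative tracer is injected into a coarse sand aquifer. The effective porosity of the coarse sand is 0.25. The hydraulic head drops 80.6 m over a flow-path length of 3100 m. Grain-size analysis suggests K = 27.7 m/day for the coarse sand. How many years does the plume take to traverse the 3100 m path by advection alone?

Hydraulic gradient i = Δh / L = 80.6 / 3100 = 0.02600.
Darcy flux q = K · i = 27.70 × 0.02600 = 0.7202 m/day.
Seepage velocity v = q / n_e = 0.7202 / 0.25 = 2.881 m/day.
Travel time t = L / v = 3100 / 2.881 = 1076 days = 2.946 years.

2.95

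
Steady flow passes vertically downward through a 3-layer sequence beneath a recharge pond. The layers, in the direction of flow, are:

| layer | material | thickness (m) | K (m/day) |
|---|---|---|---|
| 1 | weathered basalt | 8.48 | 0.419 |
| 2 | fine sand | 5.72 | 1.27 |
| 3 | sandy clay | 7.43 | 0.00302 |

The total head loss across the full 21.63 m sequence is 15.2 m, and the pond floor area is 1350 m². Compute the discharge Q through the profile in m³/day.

Flow is perpendicular to layering, so the layers act in series and the equivalent K is the thickness-weighted harmonic mean.
Total thickness L = 8.48 + 5.72 + 7.43 = 21.63 m.
Σ(b_i/K_i) = 8.48/0.419 + 5.72/1.27 + 7.43/0.00302 = 2485 d.
K_eq = L / Σ(b_i/K_i) = 21.63 / 2485 = 0.008704 m/day.
Q = K_eq · A · (Δh/L) = 0.008704 × 1350 × (15.2/21.63) = 8.258 m³/day.

8.26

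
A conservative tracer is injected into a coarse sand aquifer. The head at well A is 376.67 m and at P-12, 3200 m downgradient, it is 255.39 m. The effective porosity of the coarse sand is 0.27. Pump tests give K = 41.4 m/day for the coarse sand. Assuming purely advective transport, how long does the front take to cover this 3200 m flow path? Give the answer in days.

Hydraulic gradient i = (376.67 − 255.39) / 3200 = 121.28 / 3200 = 0.03790.
Darcy flux q = K · i = 41.40 × 0.03790 = 1.569 m/day.
Seepage velocity v = q / n_e = 1.569 / 0.27 = 5.811 m/day.
Travel time t = L / v = 3200 / 5.811 = 550.6 days.

551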